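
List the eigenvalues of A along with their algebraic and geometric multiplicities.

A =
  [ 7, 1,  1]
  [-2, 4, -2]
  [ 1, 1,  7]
λ = 6: alg = 3, geom = 2

Step 1 — factor the characteristic polynomial to read off the algebraic multiplicities:
  χ_A(x) = (x - 6)^3

Step 2 — compute geometric multiplicities via the rank-nullity identity g(λ) = n − rank(A − λI):
  rank(A − (6)·I) = 1, so dim ker(A − (6)·I) = n − 1 = 2

Summary:
  λ = 6: algebraic multiplicity = 3, geometric multiplicity = 2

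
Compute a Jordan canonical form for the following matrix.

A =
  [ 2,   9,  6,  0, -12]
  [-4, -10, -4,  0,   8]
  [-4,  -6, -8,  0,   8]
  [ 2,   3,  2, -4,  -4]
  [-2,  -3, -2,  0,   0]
J_2(-4) ⊕ J_1(-4) ⊕ J_1(-4) ⊕ J_1(-4)

The characteristic polynomial is
  det(x·I − A) = x^5 + 20*x^4 + 160*x^3 + 640*x^2 + 1280*x + 1024 = (x + 4)^5

Eigenvalues and multiplicities (the geometric multiplicity of λ is n − rank(A − λI), which equals the number of Jordan blocks for λ):
  λ = -4: algebraic multiplicity = 5, geometric multiplicity = 4

Determining the block sizes for each eigenvalue:
  λ = -4: 4 blocks summing to 5 forces exactly one block of size 2 and the rest size 1 → block sizes [2, 1, 1, 1]

Assembling the blocks gives a Jordan form
J =
  [-4,  1,  0,  0,  0]
  [ 0, -4,  0,  0,  0]
  [ 0,  0, -4,  0,  0]
  [ 0,  0,  0, -4,  0]
  [ 0,  0,  0,  0, -4]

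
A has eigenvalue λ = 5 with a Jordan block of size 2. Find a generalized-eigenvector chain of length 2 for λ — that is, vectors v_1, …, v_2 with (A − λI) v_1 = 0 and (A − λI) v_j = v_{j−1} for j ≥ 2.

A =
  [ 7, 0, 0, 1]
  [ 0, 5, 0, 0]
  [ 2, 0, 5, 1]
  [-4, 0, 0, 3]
A Jordan chain for λ = 5 of length 2:
v_1 = (2, 0, 2, -4)ᵀ
v_2 = (1, 0, 0, 0)ᵀ

Let N = A − (5)·I. We want v_2 with N^2 v_2 = 0 but N^1 v_2 ≠ 0; then v_{j-1} := N · v_j for j = 2, …, 2.

Pick v_2 = (1, 0, 0, 0)ᵀ.
Then v_1 = N · v_2 = (2, 0, 2, -4)ᵀ.

Sanity check: (A − (5)·I) v_1 = (0, 0, 0, 0)ᵀ = 0. ✓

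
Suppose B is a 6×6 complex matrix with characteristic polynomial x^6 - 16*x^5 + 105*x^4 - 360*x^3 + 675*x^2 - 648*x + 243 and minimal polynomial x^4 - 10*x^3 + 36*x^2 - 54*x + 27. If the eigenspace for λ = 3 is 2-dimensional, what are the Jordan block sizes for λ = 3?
Block sizes for λ = 3: [3, 2]

Step 1 — from the characteristic polynomial, algebraic multiplicity of λ = 3 is 5. From dim ker(B − (3)·I) = 2, there are exactly 2 Jordan blocks for λ = 3.
Step 2 — from the minimal polynomial, the factor (x − 3)^3 tells us the largest block for λ = 3 has size 3.
Step 3 — with total size 5, 2 blocks, and largest block 3, the block sizes (in nonincreasing order) are [3, 2].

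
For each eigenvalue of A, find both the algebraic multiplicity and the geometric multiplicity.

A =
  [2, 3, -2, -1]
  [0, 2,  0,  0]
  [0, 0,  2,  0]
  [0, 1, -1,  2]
λ = 2: alg = 4, geom = 2

Step 1 — factor the characteristic polynomial to read off the algebraic multiplicities:
  χ_A(x) = (x - 2)^4

Step 2 — compute geometric multiplicities via the rank-nullity identity g(λ) = n − rank(A − λI):
  rank(A − (2)·I) = 2, so dim ker(A − (2)·I) = n − 2 = 2

Summary:
  λ = 2: algebraic multiplicity = 4, geometric multiplicity = 2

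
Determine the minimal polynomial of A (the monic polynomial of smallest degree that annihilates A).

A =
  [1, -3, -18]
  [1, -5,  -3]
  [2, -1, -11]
x^3 + 15*x^2 + 75*x + 125

The characteristic polynomial is χ_A(x) = (x + 5)^3, so the eigenvalues are known. The minimal polynomial is
  m_A(x) = Π_λ (x − λ)^{k_λ}
where k_λ is the size of the *largest* Jordan block for λ (equivalently, the smallest k with (A − λI)^k v = 0 for every generalised eigenvector v of λ).

  λ = -5: largest Jordan block has size 3, contributing (x + 5)^3

So m_A(x) = (x + 5)^3 = x^3 + 15*x^2 + 75*x + 125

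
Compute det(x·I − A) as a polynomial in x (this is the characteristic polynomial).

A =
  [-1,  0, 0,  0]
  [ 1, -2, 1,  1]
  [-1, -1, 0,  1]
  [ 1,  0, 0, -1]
x^4 + 4*x^3 + 6*x^2 + 4*x + 1

Expanding det(x·I − A) (e.g. by cofactor expansion or by noting that A is similar to its Jordan form J, which has the same characteristic polynomial as A) gives
  χ_A(x) = x^4 + 4*x^3 + 6*x^2 + 4*x + 1
which factors as (x + 1)^4. The eigenvalues (with algebraic multiplicities) are λ = -1 with multiplicity 4.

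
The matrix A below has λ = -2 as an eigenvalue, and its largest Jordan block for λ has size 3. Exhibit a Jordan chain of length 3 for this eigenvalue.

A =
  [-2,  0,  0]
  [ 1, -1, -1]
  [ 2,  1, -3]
A Jordan chain for λ = -2 of length 3:
v_1 = (0, -1, -1)ᵀ
v_2 = (0, 1, 2)ᵀ
v_3 = (1, 0, 0)ᵀ

Let N = A − (-2)·I. We want v_3 with N^3 v_3 = 0 but N^2 v_3 ≠ 0; then v_{j-1} := N · v_j for j = 3, …, 2.

Pick v_3 = (1, 0, 0)ᵀ.
Then v_2 = N · v_3 = (0, 1, 2)ᵀ.
Then v_1 = N · v_2 = (0, -1, -1)ᵀ.

Sanity check: (A − (-2)·I) v_1 = (0, 0, 0)ᵀ = 0. ✓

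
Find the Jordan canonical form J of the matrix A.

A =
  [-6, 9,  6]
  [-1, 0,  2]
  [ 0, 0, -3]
J_2(-3) ⊕ J_1(-3)

The characteristic polynomial is
  det(x·I − A) = x^3 + 9*x^2 + 27*x + 27 = (x + 3)^3

Eigenvalues and multiplicities (the geometric multiplicity of λ is n − rank(A − λI), which equals the number of Jordan blocks for λ):
  λ = -3: algebraic multiplicity = 3, geometric multiplicity = 2

Determining the block sizes for each eigenvalue:
  λ = -3: 2 blocks summing to 3 forces exactly one block of size 2 and the rest size 1 → block sizes [2, 1]

Assembling the blocks gives a Jordan form
J =
  [-3,  1,  0]
  [ 0, -3,  0]
  [ 0,  0, -3]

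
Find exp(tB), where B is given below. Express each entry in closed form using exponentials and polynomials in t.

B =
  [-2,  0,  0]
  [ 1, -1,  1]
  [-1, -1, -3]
e^{tB} =
  [exp(-2*t), 0, 0]
  [t*exp(-2*t), t*exp(-2*t) + exp(-2*t), t*exp(-2*t)]
  [-t*exp(-2*t), -t*exp(-2*t), -t*exp(-2*t) + exp(-2*t)]

Strategy: write B = P · J · P⁻¹ where J is a Jordan canonical form, so e^{tB} = P · e^{tJ} · P⁻¹, and e^{tJ} can be computed block-by-block.

B has Jordan form
J =
  [-2,  1,  0]
  [ 0, -2,  0]
  [ 0,  0, -2]
(up to reordering of blocks).

Per-block formulas:
  For a 1×1 block at λ = -2: exp(t · [-2]) = [e^(-2t)].
  For a 2×2 Jordan block J_2(-2): exp(t · J_2(-2)) = e^(-2t)·(I + t·N), where N is the 2×2 nilpotent shift.

After assembling e^{tJ} and conjugating by P, we get:

e^{tB} =
  [exp(-2*t), 0, 0]
  [t*exp(-2*t), t*exp(-2*t) + exp(-2*t), t*exp(-2*t)]
  [-t*exp(-2*t), -t*exp(-2*t), -t*exp(-2*t) + exp(-2*t)]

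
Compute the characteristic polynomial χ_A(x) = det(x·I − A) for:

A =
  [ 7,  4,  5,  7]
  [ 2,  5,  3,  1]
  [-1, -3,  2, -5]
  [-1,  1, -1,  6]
x^4 - 20*x^3 + 150*x^2 - 500*x + 625

Expanding det(x·I − A) (e.g. by cofactor expansion or by noting that A is similar to its Jordan form J, which has the same characteristic polynomial as A) gives
  χ_A(x) = x^4 - 20*x^3 + 150*x^2 - 500*x + 625
which factors as (x - 5)^4. The eigenvalues (with algebraic multiplicities) are λ = 5 with multiplicity 4.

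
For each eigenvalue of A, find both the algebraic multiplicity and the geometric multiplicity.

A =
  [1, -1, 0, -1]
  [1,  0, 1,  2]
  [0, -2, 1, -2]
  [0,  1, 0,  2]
λ = 1: alg = 4, geom = 2

Step 1 — factor the characteristic polynomial to read off the algebraic multiplicities:
  χ_A(x) = (x - 1)^4

Step 2 — compute geometric multiplicities via the rank-nullity identity g(λ) = n − rank(A − λI):
  rank(A − (1)·I) = 2, so dim ker(A − (1)·I) = n − 2 = 2

Summary:
  λ = 1: algebraic multiplicity = 4, geometric multiplicity = 2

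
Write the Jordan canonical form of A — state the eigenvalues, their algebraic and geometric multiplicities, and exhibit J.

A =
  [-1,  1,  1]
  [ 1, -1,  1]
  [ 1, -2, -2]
J_1(-2) ⊕ J_2(-1)

The characteristic polynomial is
  det(x·I − A) = x^3 + 4*x^2 + 5*x + 2 = (x + 1)^2*(x + 2)

Eigenvalues and multiplicities (the geometric multiplicity of λ is n − rank(A − λI), which equals the number of Jordan blocks for λ):
  λ = -2: algebraic multiplicity = 1, geometric multiplicity = 1
  λ = -1: algebraic multiplicity = 2, geometric multiplicity = 1

Determining the block sizes for each eigenvalue:
  λ = -2: one block (gm = 1), so the single block has size am = 1 → block sizes [1]
  λ = -1: one block (gm = 1), so the single block has size am = 2 → block sizes [2]

Assembling the blocks gives a Jordan form
J =
  [-2,  0,  0]
  [ 0, -1,  1]
  [ 0,  0, -1]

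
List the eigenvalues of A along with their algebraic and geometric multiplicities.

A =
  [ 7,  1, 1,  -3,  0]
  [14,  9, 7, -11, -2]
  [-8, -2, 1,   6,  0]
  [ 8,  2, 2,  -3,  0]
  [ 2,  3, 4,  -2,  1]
λ = 3: alg = 5, geom = 3

Step 1 — factor the characteristic polynomial to read off the algebraic multiplicities:
  χ_A(x) = (x - 3)^5

Step 2 — compute geometric multiplicities via the rank-nullity identity g(λ) = n − rank(A − λI):
  rank(A − (3)·I) = 2, so dim ker(A − (3)·I) = n − 2 = 3

Summary:
  λ = 3: algebraic multiplicity = 5, geometric multiplicity = 3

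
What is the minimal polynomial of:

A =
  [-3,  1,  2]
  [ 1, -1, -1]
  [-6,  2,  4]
x^3

The characteristic polynomial is χ_A(x) = x^3, so the eigenvalues are known. The minimal polynomial is
  m_A(x) = Π_λ (x − λ)^{k_λ}
where k_λ is the size of the *largest* Jordan block for λ (equivalently, the smallest k with (A − λI)^k v = 0 for every generalised eigenvector v of λ).

  λ = 0: largest Jordan block has size 3, contributing (x − 0)^3

So m_A(x) = x^3 = x^3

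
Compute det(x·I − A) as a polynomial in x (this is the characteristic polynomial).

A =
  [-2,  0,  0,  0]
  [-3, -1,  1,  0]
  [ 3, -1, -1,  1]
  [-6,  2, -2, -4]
x^4 + 8*x^3 + 24*x^2 + 32*x + 16

Expanding det(x·I − A) (e.g. by cofactor expansion or by noting that A is similar to its Jordan form J, which has the same characteristic polynomial as A) gives
  χ_A(x) = x^4 + 8*x^3 + 24*x^2 + 32*x + 16
which factors as (x + 2)^4. The eigenvalues (with algebraic multiplicities) are λ = -2 with multiplicity 4.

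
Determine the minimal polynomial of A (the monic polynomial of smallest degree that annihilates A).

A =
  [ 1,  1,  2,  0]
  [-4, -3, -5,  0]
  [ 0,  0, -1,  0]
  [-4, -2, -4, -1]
x^3 + 3*x^2 + 3*x + 1

The characteristic polynomial is χ_A(x) = (x + 1)^4, so the eigenvalues are known. The minimal polynomial is
  m_A(x) = Π_λ (x − λ)^{k_λ}
where k_λ is the size of the *largest* Jordan block for λ (equivalently, the smallest k with (A − λI)^k v = 0 for every generalised eigenvector v of λ).

  λ = -1: largest Jordan block has size 3, contributing (x + 1)^3

So m_A(x) = (x + 1)^3 = x^3 + 3*x^2 + 3*x + 1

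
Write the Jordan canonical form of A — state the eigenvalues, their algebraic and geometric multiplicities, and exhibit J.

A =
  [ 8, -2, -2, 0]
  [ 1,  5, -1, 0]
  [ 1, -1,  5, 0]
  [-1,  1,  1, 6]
J_2(6) ⊕ J_1(6) ⊕ J_1(6)

The characteristic polynomial is
  det(x·I − A) = x^4 - 24*x^3 + 216*x^2 - 864*x + 1296 = (x - 6)^4

Eigenvalues and multiplicities (the geometric multiplicity of λ is n − rank(A − λI), which equals the number of Jordan blocks for λ):
  λ = 6: algebraic multiplicity = 4, geometric multiplicity = 3

Determining the block sizes for each eigenvalue:
  λ = 6: 3 blocks summing to 4 forces exactly one block of size 2 and the rest size 1 → block sizes [2, 1, 1]

Assembling the blocks gives a Jordan form
J =
  [6, 1, 0, 0]
  [0, 6, 0, 0]
  [0, 0, 6, 0]
  [0, 0, 0, 6]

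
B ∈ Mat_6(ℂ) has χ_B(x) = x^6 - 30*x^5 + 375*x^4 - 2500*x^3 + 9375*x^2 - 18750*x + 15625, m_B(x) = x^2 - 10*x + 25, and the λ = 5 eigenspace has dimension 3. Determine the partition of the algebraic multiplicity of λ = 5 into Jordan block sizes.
Block sizes for λ = 5: [2, 2, 2]

Step 1 — from the characteristic polynomial, algebraic multiplicity of λ = 5 is 6. From dim ker(B − (5)·I) = 3, there are exactly 3 Jordan blocks for λ = 5.
Step 2 — from the minimal polynomial, the factor (x − 5)^2 tells us the largest block for λ = 5 has size 2.
Step 3 — with total size 6, 3 blocks, and largest block 2, the block sizes (in nonincreasing order) are [2, 2, 2].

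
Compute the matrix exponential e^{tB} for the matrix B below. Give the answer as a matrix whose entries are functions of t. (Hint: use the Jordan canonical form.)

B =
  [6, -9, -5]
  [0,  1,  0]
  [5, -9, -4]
e^{tB} =
  [5*t*exp(t) + exp(t), -9*t*exp(t), -5*t*exp(t)]
  [0, exp(t), 0]
  [5*t*exp(t), -9*t*exp(t), -5*t*exp(t) + exp(t)]

Strategy: write B = P · J · P⁻¹ where J is a Jordan canonical form, so e^{tB} = P · e^{tJ} · P⁻¹, and e^{tJ} can be computed block-by-block.

B has Jordan form
J =
  [1, 1, 0]
  [0, 1, 0]
  [0, 0, 1]
(up to reordering of blocks).

Per-block formulas:
  For a 2×2 Jordan block J_2(1): exp(t · J_2(1)) = e^(1t)·(I + t·N), where N is the 2×2 nilpotent shift.
  For a 1×1 block at λ = 1: exp(t · [1]) = [e^(1t)].

After assembling e^{tJ} and conjugating by P, we get:

e^{tB} =
  [5*t*exp(t) + exp(t), -9*t*exp(t), -5*t*exp(t)]
  [0, exp(t), 0]
  [5*t*exp(t), -9*t*exp(t), -5*t*exp(t) + exp(t)]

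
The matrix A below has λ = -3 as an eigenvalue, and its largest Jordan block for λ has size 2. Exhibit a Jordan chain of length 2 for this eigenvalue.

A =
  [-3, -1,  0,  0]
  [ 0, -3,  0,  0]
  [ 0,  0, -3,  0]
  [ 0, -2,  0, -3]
A Jordan chain for λ = -3 of length 2:
v_1 = (-1, 0, 0, -2)ᵀ
v_2 = (0, 1, 0, 0)ᵀ

Let N = A − (-3)·I. We want v_2 with N^2 v_2 = 0 but N^1 v_2 ≠ 0; then v_{j-1} := N · v_j for j = 2, …, 2.

Pick v_2 = (0, 1, 0, 0)ᵀ.
Then v_1 = N · v_2 = (-1, 0, 0, -2)ᵀ.

Sanity check: (A − (-3)·I) v_1 = (0, 0, 0, 0)ᵀ = 0. ✓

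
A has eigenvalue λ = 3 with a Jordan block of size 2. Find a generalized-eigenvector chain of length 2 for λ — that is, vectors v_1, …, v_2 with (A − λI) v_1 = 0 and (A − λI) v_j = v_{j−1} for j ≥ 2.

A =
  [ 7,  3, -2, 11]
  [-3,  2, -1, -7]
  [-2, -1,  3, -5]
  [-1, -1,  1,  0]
A Jordan chain for λ = 3 of length 2:
v_1 = (4, -3, -2, -1)ᵀ
v_2 = (1, 0, 0, 0)ᵀ

Let N = A − (3)·I. We want v_2 with N^2 v_2 = 0 but N^1 v_2 ≠ 0; then v_{j-1} := N · v_j for j = 2, …, 2.

Pick v_2 = (1, 0, 0, 0)ᵀ.
Then v_1 = N · v_2 = (4, -3, -2, -1)ᵀ.

Sanity check: (A − (3)·I) v_1 = (0, 0, 0, 0)ᵀ = 0. ✓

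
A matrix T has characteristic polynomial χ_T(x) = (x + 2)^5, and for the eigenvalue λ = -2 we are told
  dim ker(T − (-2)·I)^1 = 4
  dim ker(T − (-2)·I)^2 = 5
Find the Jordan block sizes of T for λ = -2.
Block sizes for λ = -2: [2, 1, 1, 1]

From the dimensions of kernels of powers, the number of Jordan blocks of size at least j is d_j − d_{j−1} where d_j = dim ker(N^j) (with d_0 = 0). Computing the differences gives [4, 1].
The number of blocks of size exactly k is (#blocks of size ≥ k) − (#blocks of size ≥ k + 1), so the partition is: 3 block(s) of size 1, 1 block(s) of size 2.
In nonincreasing order the block sizes are [2, 1, 1, 1].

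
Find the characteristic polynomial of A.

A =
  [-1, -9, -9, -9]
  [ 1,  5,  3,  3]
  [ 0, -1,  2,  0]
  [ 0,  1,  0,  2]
x^4 - 8*x^3 + 24*x^2 - 32*x + 16

Expanding det(x·I − A) (e.g. by cofactor expansion or by noting that A is similar to its Jordan form J, which has the same characteristic polynomial as A) gives
  χ_A(x) = x^4 - 8*x^3 + 24*x^2 - 32*x + 16
which factors as (x - 2)^4. The eigenvalues (with algebraic multiplicities) are λ = 2 with multiplicity 4.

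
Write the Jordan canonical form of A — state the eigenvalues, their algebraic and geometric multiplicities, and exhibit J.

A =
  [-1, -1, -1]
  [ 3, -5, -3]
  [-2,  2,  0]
J_2(-2) ⊕ J_1(-2)

The characteristic polynomial is
  det(x·I − A) = x^3 + 6*x^2 + 12*x + 8 = (x + 2)^3

Eigenvalues and multiplicities (the geometric multiplicity of λ is n − rank(A − λI), which equals the number of Jordan blocks for λ):
  λ = -2: algebraic multiplicity = 3, geometric multiplicity = 2

Determining the block sizes for each eigenvalue:
  λ = -2: 2 blocks summing to 3 forces exactly one block of size 2 and the rest size 1 → block sizes [2, 1]

Assembling the blocks gives a Jordan form
J =
  [-2,  1,  0]
  [ 0, -2,  0]
  [ 0,  0, -2]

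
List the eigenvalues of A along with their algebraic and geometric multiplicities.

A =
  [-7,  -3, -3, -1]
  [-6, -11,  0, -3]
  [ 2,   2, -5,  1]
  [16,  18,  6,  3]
λ = -5: alg = 4, geom = 2

Step 1 — factor the characteristic polynomial to read off the algebraic multiplicities:
  χ_A(x) = (x + 5)^4

Step 2 — compute geometric multiplicities via the rank-nullity identity g(λ) = n − rank(A − λI):
  rank(A − (-5)·I) = 2, so dim ker(A − (-5)·I) = n − 2 = 2

Summary:
  λ = -5: algebraic multiplicity = 4, geometric multiplicity = 2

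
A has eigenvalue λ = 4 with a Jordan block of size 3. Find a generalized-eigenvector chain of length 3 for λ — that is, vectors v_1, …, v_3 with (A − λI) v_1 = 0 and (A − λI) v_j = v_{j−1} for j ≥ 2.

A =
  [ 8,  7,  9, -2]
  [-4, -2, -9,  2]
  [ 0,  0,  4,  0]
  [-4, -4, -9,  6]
A Jordan chain for λ = 4 of length 3:
v_1 = (-4, 0, 0, -8)ᵀ
v_2 = (4, -4, 0, -4)ᵀ
v_3 = (1, 0, 0, 0)ᵀ

Let N = A − (4)·I. We want v_3 with N^3 v_3 = 0 but N^2 v_3 ≠ 0; then v_{j-1} := N · v_j for j = 3, …, 2.

Pick v_3 = (1, 0, 0, 0)ᵀ.
Then v_2 = N · v_3 = (4, -4, 0, -4)ᵀ.
Then v_1 = N · v_2 = (-4, 0, 0, -8)ᵀ.

Sanity check: (A − (4)·I) v_1 = (0, 0, 0, 0)ᵀ = 0. ✓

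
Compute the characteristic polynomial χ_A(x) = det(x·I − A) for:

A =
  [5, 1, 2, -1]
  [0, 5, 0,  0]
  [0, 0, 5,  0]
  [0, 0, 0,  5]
x^4 - 20*x^3 + 150*x^2 - 500*x + 625

Expanding det(x·I − A) (e.g. by cofactor expansion or by noting that A is similar to its Jordan form J, which has the same characteristic polynomial as A) gives
  χ_A(x) = x^4 - 20*x^3 + 150*x^2 - 500*x + 625
which factors as (x - 5)^4. The eigenvalues (with algebraic multiplicities) are λ = 5 with multiplicity 4.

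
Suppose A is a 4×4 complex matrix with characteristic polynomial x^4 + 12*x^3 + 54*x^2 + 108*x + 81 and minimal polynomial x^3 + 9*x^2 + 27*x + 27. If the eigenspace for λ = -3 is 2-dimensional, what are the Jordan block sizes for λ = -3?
Block sizes for λ = -3: [3, 1]

Step 1 — from the characteristic polynomial, algebraic multiplicity of λ = -3 is 4. From dim ker(A − (-3)·I) = 2, there are exactly 2 Jordan blocks for λ = -3.
Step 2 — from the minimal polynomial, the factor (x + 3)^3 tells us the largest block for λ = -3 has size 3.
Step 3 — with total size 4, 2 blocks, and largest block 3, the block sizes (in nonincreasing order) are [3, 1].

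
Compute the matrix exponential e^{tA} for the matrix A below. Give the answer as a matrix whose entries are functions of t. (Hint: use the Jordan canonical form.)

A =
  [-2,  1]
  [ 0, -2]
e^{tA} =
  [exp(-2*t), t*exp(-2*t)]
  [0, exp(-2*t)]

Strategy: write A = P · J · P⁻¹ where J is a Jordan canonical form, so e^{tA} = P · e^{tJ} · P⁻¹, and e^{tJ} can be computed block-by-block.

A has Jordan form
J =
  [-2,  1]
  [ 0, -2]
(up to reordering of blocks).

Per-block formulas:
  For a 2×2 Jordan block J_2(-2): exp(t · J_2(-2)) = e^(-2t)·(I + t·N), where N is the 2×2 nilpotent shift.

After assembling e^{tJ} and conjugating by P, we get:

e^{tA} =
  [exp(-2*t), t*exp(-2*t)]
  [0, exp(-2*t)]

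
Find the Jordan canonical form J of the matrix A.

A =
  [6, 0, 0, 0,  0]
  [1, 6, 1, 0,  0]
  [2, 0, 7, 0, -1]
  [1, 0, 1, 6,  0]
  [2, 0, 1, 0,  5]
J_3(6) ⊕ J_1(6) ⊕ J_1(6)

The characteristic polynomial is
  det(x·I − A) = x^5 - 30*x^4 + 360*x^3 - 2160*x^2 + 6480*x - 7776 = (x - 6)^5

Eigenvalues and multiplicities (the geometric multiplicity of λ is n − rank(A − λI), which equals the number of Jordan blocks for λ):
  λ = 6: algebraic multiplicity = 5, geometric multiplicity = 3

Determining the block sizes for each eigenvalue:
  λ = 6: with am = 5 and gm = 3, the partition is not yet determined (e.g. several partitions of 5 into 3 parts exist). Let N = A − (6)·I. Computing rank(N^1) = 2, rank(N^2) = 1, rank(N^3) = 0; the number of blocks of size ≥ j is rank(N^{j−1}) − rank(N^j), giving [3, 1, 1]. So we have 1 block(s) of size 3, 2 block(s) of size 1 → block sizes [3, 1, 1]

Assembling the blocks gives a Jordan form
J =
  [6, 1, 0, 0, 0]
  [0, 6, 1, 0, 0]
  [0, 0, 6, 0, 0]
  [0, 0, 0, 6, 0]
  [0, 0, 0, 0, 6]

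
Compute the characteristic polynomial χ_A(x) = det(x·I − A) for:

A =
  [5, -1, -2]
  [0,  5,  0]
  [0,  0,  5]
x^3 - 15*x^2 + 75*x - 125

Expanding det(x·I − A) (e.g. by cofactor expansion or by noting that A is similar to its Jordan form J, which has the same characteristic polynomial as A) gives
  χ_A(x) = x^3 - 15*x^2 + 75*x - 125
which factors as (x - 5)^3. The eigenvalues (with algebraic multiplicities) are λ = 5 with multiplicity 3.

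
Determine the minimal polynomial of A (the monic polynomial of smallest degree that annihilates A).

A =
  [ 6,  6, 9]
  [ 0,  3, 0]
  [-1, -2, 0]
x^2 - 6*x + 9

The characteristic polynomial is χ_A(x) = (x - 3)^3, so the eigenvalues are known. The minimal polynomial is
  m_A(x) = Π_λ (x − λ)^{k_λ}
where k_λ is the size of the *largest* Jordan block for λ (equivalently, the smallest k with (A − λI)^k v = 0 for every generalised eigenvector v of λ).

  λ = 3: largest Jordan block has size 2, contributing (x − 3)^2

So m_A(x) = (x - 3)^2 = x^2 - 6*x + 9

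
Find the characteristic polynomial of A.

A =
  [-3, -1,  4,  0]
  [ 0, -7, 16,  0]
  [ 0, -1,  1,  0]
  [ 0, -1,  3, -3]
x^4 + 12*x^3 + 54*x^2 + 108*x + 81

Expanding det(x·I − A) (e.g. by cofactor expansion or by noting that A is similar to its Jordan form J, which has the same characteristic polynomial as A) gives
  χ_A(x) = x^4 + 12*x^3 + 54*x^2 + 108*x + 81
which factors as (x + 3)^4. The eigenvalues (with algebraic multiplicities) are λ = -3 with multiplicity 4.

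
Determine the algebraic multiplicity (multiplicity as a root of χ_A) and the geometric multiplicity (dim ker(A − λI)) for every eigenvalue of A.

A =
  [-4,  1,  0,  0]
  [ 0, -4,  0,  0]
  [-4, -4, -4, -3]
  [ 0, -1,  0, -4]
λ = -4: alg = 4, geom = 2

Step 1 — factor the characteristic polynomial to read off the algebraic multiplicities:
  χ_A(x) = (x + 4)^4

Step 2 — compute geometric multiplicities via the rank-nullity identity g(λ) = n − rank(A − λI):
  rank(A − (-4)·I) = 2, so dim ker(A − (-4)·I) = n − 2 = 2

Summary:
  λ = -4: algebraic multiplicity = 4, geometric multiplicity = 2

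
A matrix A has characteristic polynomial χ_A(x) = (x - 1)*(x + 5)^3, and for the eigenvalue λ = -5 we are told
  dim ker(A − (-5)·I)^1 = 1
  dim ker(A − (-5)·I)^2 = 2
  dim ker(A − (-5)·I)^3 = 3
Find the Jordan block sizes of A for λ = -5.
Block sizes for λ = -5: [3]

From the dimensions of kernels of powers, the number of Jordan blocks of size at least j is d_j − d_{j−1} where d_j = dim ker(N^j) (with d_0 = 0). Computing the differences gives [1, 1, 1].
The number of blocks of size exactly k is (#blocks of size ≥ k) − (#blocks of size ≥ k + 1), so the partition is: 1 block(s) of size 3.
In nonincreasing order the block sizes are [3].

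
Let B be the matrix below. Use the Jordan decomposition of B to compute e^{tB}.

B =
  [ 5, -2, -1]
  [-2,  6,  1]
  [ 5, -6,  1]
e^{tB} =
  [t*exp(4*t) + exp(4*t), -2*t*exp(4*t), -t*exp(4*t)]
  [-t^2*exp(4*t)/2 - 2*t*exp(4*t), t^2*exp(4*t) + 2*t*exp(4*t) + exp(4*t), t^2*exp(4*t)/2 + t*exp(4*t)]
  [t^2*exp(4*t) + 5*t*exp(4*t), -2*t^2*exp(4*t) - 6*t*exp(4*t), -t^2*exp(4*t) - 3*t*exp(4*t) + exp(4*t)]

Strategy: write B = P · J · P⁻¹ where J is a Jordan canonical form, so e^{tB} = P · e^{tJ} · P⁻¹, and e^{tJ} can be computed block-by-block.

B has Jordan form
J =
  [4, 1, 0]
  [0, 4, 1]
  [0, 0, 4]
(up to reordering of blocks).

Per-block formulas:
  For a 3×3 Jordan block J_3(4): exp(t · J_3(4)) = e^(4t)·(I + t·N + (t^2/2)·N^2), where N is the 3×3 nilpotent shift.

After assembling e^{tJ} and conjugating by P, we get:

e^{tB} =
  [t*exp(4*t) + exp(4*t), -2*t*exp(4*t), -t*exp(4*t)]
  [-t^2*exp(4*t)/2 - 2*t*exp(4*t), t^2*exp(4*t) + 2*t*exp(4*t) + exp(4*t), t^2*exp(4*t)/2 + t*exp(4*t)]
  [t^2*exp(4*t) + 5*t*exp(4*t), -2*t^2*exp(4*t) - 6*t*exp(4*t), -t^2*exp(4*t) - 3*t*exp(4*t) + exp(4*t)]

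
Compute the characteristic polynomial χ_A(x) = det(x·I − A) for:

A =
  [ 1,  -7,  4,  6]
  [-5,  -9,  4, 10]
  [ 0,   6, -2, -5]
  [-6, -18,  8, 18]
x^4 - 8*x^3 + 24*x^2 - 32*x + 16

Expanding det(x·I − A) (e.g. by cofactor expansion or by noting that A is similar to its Jordan form J, which has the same characteristic polynomial as A) gives
  χ_A(x) = x^4 - 8*x^3 + 24*x^2 - 32*x + 16
which factors as (x - 2)^4. The eigenvalues (with algebraic multiplicities) are λ = 2 with multiplicity 4.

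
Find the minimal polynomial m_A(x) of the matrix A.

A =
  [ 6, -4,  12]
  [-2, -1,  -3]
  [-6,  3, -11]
x^2 + 4*x + 4

The characteristic polynomial is χ_A(x) = (x + 2)^3, so the eigenvalues are known. The minimal polynomial is
  m_A(x) = Π_λ (x − λ)^{k_λ}
where k_λ is the size of the *largest* Jordan block for λ (equivalently, the smallest k with (A − λI)^k v = 0 for every generalised eigenvector v of λ).

  λ = -2: largest Jordan block has size 2, contributing (x + 2)^2

So m_A(x) = (x + 2)^2 = x^2 + 4*x + 4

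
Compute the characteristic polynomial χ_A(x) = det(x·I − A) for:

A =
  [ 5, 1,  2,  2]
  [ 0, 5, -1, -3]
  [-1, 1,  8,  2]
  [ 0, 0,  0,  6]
x^4 - 24*x^3 + 216*x^2 - 864*x + 1296

Expanding det(x·I − A) (e.g. by cofactor expansion or by noting that A is similar to its Jordan form J, which has the same characteristic polynomial as A) gives
  χ_A(x) = x^4 - 24*x^3 + 216*x^2 - 864*x + 1296
which factors as (x - 6)^4. The eigenvalues (with algebraic multiplicities) are λ = 6 with multiplicity 4.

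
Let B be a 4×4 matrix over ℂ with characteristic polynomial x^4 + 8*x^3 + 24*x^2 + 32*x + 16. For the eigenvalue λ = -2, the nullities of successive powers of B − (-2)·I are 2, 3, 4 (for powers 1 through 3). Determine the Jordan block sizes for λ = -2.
Block sizes for λ = -2: [3, 1]

From the dimensions of kernels of powers, the number of Jordan blocks of size at least j is d_j − d_{j−1} where d_j = dim ker(N^j) (with d_0 = 0). Computing the differences gives [2, 1, 1].
The number of blocks of size exactly k is (#blocks of size ≥ k) − (#blocks of size ≥ k + 1), so the partition is: 1 block(s) of size 1, 1 block(s) of size 3.
In nonincreasing order the block sizes are [3, 1].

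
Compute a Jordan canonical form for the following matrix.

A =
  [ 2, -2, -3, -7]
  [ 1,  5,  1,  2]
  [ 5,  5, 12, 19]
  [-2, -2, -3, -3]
J_3(4) ⊕ J_1(4)

The characteristic polynomial is
  det(x·I − A) = x^4 - 16*x^3 + 96*x^2 - 256*x + 256 = (x - 4)^4

Eigenvalues and multiplicities (the geometric multiplicity of λ is n − rank(A − λI), which equals the number of Jordan blocks for λ):
  λ = 4: algebraic multiplicity = 4, geometric multiplicity = 2

Determining the block sizes for each eigenvalue:
  λ = 4: with am = 4 and gm = 2, the partition is not yet determined (e.g. several partitions of 4 into 2 parts exist). Let N = A − (4)·I. Computing rank(N^1) = 2, rank(N^2) = 1, rank(N^3) = 0; the number of blocks of size ≥ j is rank(N^{j−1}) − rank(N^j), giving [2, 1, 1]. So we have 1 block(s) of size 3, 1 block(s) of size 1 → block sizes [3, 1]

Assembling the blocks gives a Jordan form
J =
  [4, 1, 0, 0]
  [0, 4, 1, 0]
  [0, 0, 4, 0]
  [0, 0, 0, 4]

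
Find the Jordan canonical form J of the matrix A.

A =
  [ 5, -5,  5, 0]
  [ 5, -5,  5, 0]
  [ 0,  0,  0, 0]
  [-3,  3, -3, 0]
J_2(0) ⊕ J_1(0) ⊕ J_1(0)

The characteristic polynomial is
  det(x·I − A) = x^4

Eigenvalues and multiplicities (the geometric multiplicity of λ is n − rank(A − λI), which equals the number of Jordan blocks for λ):
  λ = 0: algebraic multiplicity = 4, geometric multiplicity = 3

Determining the block sizes for each eigenvalue:
  λ = 0: 3 blocks summing to 4 forces exactly one block of size 2 and the rest size 1 → block sizes [2, 1, 1]

Assembling the blocks gives a Jordan form
J =
  [0, 1, 0, 0]
  [0, 0, 0, 0]
  [0, 0, 0, 0]
  [0, 0, 0, 0]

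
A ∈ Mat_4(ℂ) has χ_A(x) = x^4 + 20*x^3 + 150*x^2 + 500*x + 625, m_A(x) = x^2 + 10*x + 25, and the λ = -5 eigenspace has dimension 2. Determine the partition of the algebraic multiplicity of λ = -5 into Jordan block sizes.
Block sizes for λ = -5: [2, 2]

Step 1 — from the characteristic polynomial, algebraic multiplicity of λ = -5 is 4. From dim ker(A − (-5)·I) = 2, there are exactly 2 Jordan blocks for λ = -5.
Step 2 — from the minimal polynomial, the factor (x + 5)^2 tells us the largest block for λ = -5 has size 2.
Step 3 — with total size 4, 2 blocks, and largest block 2, the block sizes (in nonincreasing order) are [2, 2].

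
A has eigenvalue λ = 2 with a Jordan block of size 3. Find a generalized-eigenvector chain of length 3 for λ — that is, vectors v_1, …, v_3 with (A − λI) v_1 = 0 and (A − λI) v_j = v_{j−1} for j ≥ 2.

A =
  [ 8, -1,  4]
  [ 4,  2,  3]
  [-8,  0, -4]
A Jordan chain for λ = 2 of length 3:
v_1 = (-6, -4, 8)ᵀ
v_2 = (-1, 0, 0)ᵀ
v_3 = (0, 1, 0)ᵀ

Let N = A − (2)·I. We want v_3 with N^3 v_3 = 0 but N^2 v_3 ≠ 0; then v_{j-1} := N · v_j for j = 3, …, 2.

Pick v_3 = (0, 1, 0)ᵀ.
Then v_2 = N · v_3 = (-1, 0, 0)ᵀ.
Then v_1 = N · v_2 = (-6, -4, 8)ᵀ.

Sanity check: (A − (2)·I) v_1 = (0, 0, 0)ᵀ = 0. ✓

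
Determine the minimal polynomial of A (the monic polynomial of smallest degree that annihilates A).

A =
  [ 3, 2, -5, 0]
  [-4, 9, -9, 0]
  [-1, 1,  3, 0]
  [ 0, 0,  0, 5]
x^3 - 15*x^2 + 75*x - 125

The characteristic polynomial is χ_A(x) = (x - 5)^4, so the eigenvalues are known. The minimal polynomial is
  m_A(x) = Π_λ (x − λ)^{k_λ}
where k_λ is the size of the *largest* Jordan block for λ (equivalently, the smallest k with (A − λI)^k v = 0 for every generalised eigenvector v of λ).

  λ = 5: largest Jordan block has size 3, contributing (x − 5)^3

So m_A(x) = (x - 5)^3 = x^3 - 15*x^2 + 75*x - 125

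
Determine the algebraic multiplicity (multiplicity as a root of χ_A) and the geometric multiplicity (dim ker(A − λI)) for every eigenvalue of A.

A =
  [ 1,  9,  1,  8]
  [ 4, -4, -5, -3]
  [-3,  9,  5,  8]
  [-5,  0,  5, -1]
λ = -1: alg = 3, geom = 1; λ = 4: alg = 1, geom = 1

Step 1 — factor the characteristic polynomial to read off the algebraic multiplicities:
  χ_A(x) = (x - 4)*(x + 1)^3

Step 2 — compute geometric multiplicities via the rank-nullity identity g(λ) = n − rank(A − λI):
  rank(A − (-1)·I) = 3, so dim ker(A − (-1)·I) = n − 3 = 1
  rank(A − (4)·I) = 3, so dim ker(A − (4)·I) = n − 3 = 1

Summary:
  λ = -1: algebraic multiplicity = 3, geometric multiplicity = 1
  λ = 4: algebraic multiplicity = 1, geometric multiplicity = 1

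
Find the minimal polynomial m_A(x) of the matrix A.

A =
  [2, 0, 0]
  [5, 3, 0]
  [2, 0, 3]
x^2 - 5*x + 6

The characteristic polynomial is χ_A(x) = (x - 3)^2*(x - 2), so the eigenvalues are known. The minimal polynomial is
  m_A(x) = Π_λ (x − λ)^{k_λ}
where k_λ is the size of the *largest* Jordan block for λ (equivalently, the smallest k with (A − λI)^k v = 0 for every generalised eigenvector v of λ).

  λ = 2: largest Jordan block has size 1, contributing (x − 2)
  λ = 3: largest Jordan block has size 1, contributing (x − 3)

So m_A(x) = (x - 3)*(x - 2) = x^2 - 5*x + 6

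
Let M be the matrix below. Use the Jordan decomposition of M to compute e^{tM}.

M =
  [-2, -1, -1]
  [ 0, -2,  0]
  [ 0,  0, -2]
e^{tM} =
  [exp(-2*t), -t*exp(-2*t), -t*exp(-2*t)]
  [0, exp(-2*t), 0]
  [0, 0, exp(-2*t)]

Strategy: write M = P · J · P⁻¹ where J is a Jordan canonical form, so e^{tM} = P · e^{tJ} · P⁻¹, and e^{tJ} can be computed block-by-block.

M has Jordan form
J =
  [-2,  1,  0]
  [ 0, -2,  0]
  [ 0,  0, -2]
(up to reordering of blocks).

Per-block formulas:
  For a 1×1 block at λ = -2: exp(t · [-2]) = [e^(-2t)].
  For a 2×2 Jordan block J_2(-2): exp(t · J_2(-2)) = e^(-2t)·(I + t·N), where N is the 2×2 nilpotent shift.

After assembling e^{tJ} and conjugating by P, we get:

e^{tM} =
  [exp(-2*t), -t*exp(-2*t), -t*exp(-2*t)]
  [0, exp(-2*t), 0]
  [0, 0, exp(-2*t)]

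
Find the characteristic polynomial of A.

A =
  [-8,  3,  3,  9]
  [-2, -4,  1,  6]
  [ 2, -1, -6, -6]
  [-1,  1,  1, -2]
x^4 + 20*x^3 + 150*x^2 + 500*x + 625

Expanding det(x·I − A) (e.g. by cofactor expansion or by noting that A is similar to its Jordan form J, which has the same characteristic polynomial as A) gives
  χ_A(x) = x^4 + 20*x^3 + 150*x^2 + 500*x + 625
which factors as (x + 5)^4. The eigenvalues (with algebraic multiplicities) are λ = -5 with multiplicity 4.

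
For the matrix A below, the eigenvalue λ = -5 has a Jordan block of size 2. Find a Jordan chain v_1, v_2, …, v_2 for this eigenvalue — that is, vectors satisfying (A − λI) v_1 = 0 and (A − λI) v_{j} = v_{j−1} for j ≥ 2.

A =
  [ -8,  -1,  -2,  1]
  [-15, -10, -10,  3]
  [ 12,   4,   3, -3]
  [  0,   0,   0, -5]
A Jordan chain for λ = -5 of length 2:
v_1 = (-3, -15, 12, 0)ᵀ
v_2 = (1, 0, 0, 0)ᵀ

Let N = A − (-5)·I. We want v_2 with N^2 v_2 = 0 but N^1 v_2 ≠ 0; then v_{j-1} := N · v_j for j = 2, …, 2.

Pick v_2 = (1, 0, 0, 0)ᵀ.
Then v_1 = N · v_2 = (-3, -15, 12, 0)ᵀ.

Sanity check: (A − (-5)·I) v_1 = (0, 0, 0, 0)ᵀ = 0. ✓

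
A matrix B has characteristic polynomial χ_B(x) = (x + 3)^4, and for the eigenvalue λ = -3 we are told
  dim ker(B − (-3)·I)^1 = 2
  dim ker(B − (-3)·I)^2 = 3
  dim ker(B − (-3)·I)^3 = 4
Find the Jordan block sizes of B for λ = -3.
Block sizes for λ = -3: [3, 1]

From the dimensions of kernels of powers, the number of Jordan blocks of size at least j is d_j − d_{j−1} where d_j = dim ker(N^j) (with d_0 = 0). Computing the differences gives [2, 1, 1].
The number of blocks of size exactly k is (#blocks of size ≥ k) − (#blocks of size ≥ k + 1), so the partition is: 1 block(s) of size 1, 1 block(s) of size 3.
In nonincreasing order the block sizes are [3, 1].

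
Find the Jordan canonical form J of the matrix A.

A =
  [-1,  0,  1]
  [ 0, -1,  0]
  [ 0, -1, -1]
J_3(-1)

The characteristic polynomial is
  det(x·I − A) = x^3 + 3*x^2 + 3*x + 1 = (x + 1)^3

Eigenvalues and multiplicities (the geometric multiplicity of λ is n − rank(A − λI), which equals the number of Jordan blocks for λ):
  λ = -1: algebraic multiplicity = 3, geometric multiplicity = 1

Determining the block sizes for each eigenvalue:
  λ = -1: one block (gm = 1), so the single block has size am = 3 → block sizes [3]

Assembling the blocks gives a Jordan form
J =
  [-1,  1,  0]
  [ 0, -1,  1]
  [ 0,  0, -1]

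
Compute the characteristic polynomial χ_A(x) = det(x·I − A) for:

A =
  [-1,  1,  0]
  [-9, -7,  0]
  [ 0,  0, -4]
x^3 + 12*x^2 + 48*x + 64

Expanding det(x·I − A) (e.g. by cofactor expansion or by noting that A is similar to its Jordan form J, which has the same characteristic polynomial as A) gives
  χ_A(x) = x^3 + 12*x^2 + 48*x + 64
which factors as (x + 4)^3. The eigenvalues (with algebraic multiplicities) are λ = -4 with multiplicity 3.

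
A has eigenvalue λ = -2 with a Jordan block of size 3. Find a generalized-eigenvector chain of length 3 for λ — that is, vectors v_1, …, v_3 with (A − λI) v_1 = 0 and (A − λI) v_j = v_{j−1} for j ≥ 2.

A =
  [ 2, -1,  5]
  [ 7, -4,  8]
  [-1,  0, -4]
A Jordan chain for λ = -2 of length 3:
v_1 = (4, 6, -2)ᵀ
v_2 = (4, 7, -1)ᵀ
v_3 = (1, 0, 0)ᵀ

Let N = A − (-2)·I. We want v_3 with N^3 v_3 = 0 but N^2 v_3 ≠ 0; then v_{j-1} := N · v_j for j = 3, …, 2.

Pick v_3 = (1, 0, 0)ᵀ.
Then v_2 = N · v_3 = (4, 7, -1)ᵀ.
Then v_1 = N · v_2 = (4, 6, -2)ᵀ.

Sanity check: (A − (-2)·I) v_1 = (0, 0, 0)ᵀ = 0. ✓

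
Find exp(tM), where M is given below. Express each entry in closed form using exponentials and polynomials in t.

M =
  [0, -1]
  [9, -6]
e^{tM} =
  [3*t*exp(-3*t) + exp(-3*t), -t*exp(-3*t)]
  [9*t*exp(-3*t), -3*t*exp(-3*t) + exp(-3*t)]

Strategy: write M = P · J · P⁻¹ where J is a Jordan canonical form, so e^{tM} = P · e^{tJ} · P⁻¹, and e^{tJ} can be computed block-by-block.

M has Jordan form
J =
  [-3,  1]
  [ 0, -3]
(up to reordering of blocks).

Per-block formulas:
  For a 2×2 Jordan block J_2(-3): exp(t · J_2(-3)) = e^(-3t)·(I + t·N), where N is the 2×2 nilpotent shift.

After assembling e^{tJ} and conjugating by P, we get:

e^{tM} =
  [3*t*exp(-3*t) + exp(-3*t), -t*exp(-3*t)]
  [9*t*exp(-3*t), -3*t*exp(-3*t) + exp(-3*t)]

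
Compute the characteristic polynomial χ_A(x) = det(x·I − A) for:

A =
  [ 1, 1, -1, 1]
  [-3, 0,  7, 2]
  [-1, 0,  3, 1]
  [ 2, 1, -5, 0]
x^4 - 4*x^3 + 6*x^2 - 4*x + 1

Expanding det(x·I − A) (e.g. by cofactor expansion or by noting that A is similar to its Jordan form J, which has the same characteristic polynomial as A) gives
  χ_A(x) = x^4 - 4*x^3 + 6*x^2 - 4*x + 1
which factors as (x - 1)^4. The eigenvalues (with algebraic multiplicities) are λ = 1 with multiplicity 4.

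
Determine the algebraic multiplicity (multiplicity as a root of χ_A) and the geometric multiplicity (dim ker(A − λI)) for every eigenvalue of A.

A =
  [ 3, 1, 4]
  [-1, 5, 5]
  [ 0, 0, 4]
λ = 4: alg = 3, geom = 1

Step 1 — factor the characteristic polynomial to read off the algebraic multiplicities:
  χ_A(x) = (x - 4)^3

Step 2 — compute geometric multiplicities via the rank-nullity identity g(λ) = n − rank(A − λI):
  rank(A − (4)·I) = 2, so dim ker(A − (4)·I) = n − 2 = 1

Summary:
  λ = 4: algebraic multiplicity = 3, geometric multiplicity = 1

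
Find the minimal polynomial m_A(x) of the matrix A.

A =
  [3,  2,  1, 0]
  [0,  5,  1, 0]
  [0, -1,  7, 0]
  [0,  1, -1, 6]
x^3 - 15*x^2 + 72*x - 108

The characteristic polynomial is χ_A(x) = (x - 6)^3*(x - 3), so the eigenvalues are known. The minimal polynomial is
  m_A(x) = Π_λ (x − λ)^{k_λ}
where k_λ is the size of the *largest* Jordan block for λ (equivalently, the smallest k with (A − λI)^k v = 0 for every generalised eigenvector v of λ).

  λ = 3: largest Jordan block has size 1, contributing (x − 3)
  λ = 6: largest Jordan block has size 2, contributing (x − 6)^2

So m_A(x) = (x - 6)^2*(x - 3) = x^3 - 15*x^2 + 72*x - 108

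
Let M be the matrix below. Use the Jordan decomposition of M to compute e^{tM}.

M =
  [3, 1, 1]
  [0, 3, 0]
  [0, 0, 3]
e^{tM} =
  [exp(3*t), t*exp(3*t), t*exp(3*t)]
  [0, exp(3*t), 0]
  [0, 0, exp(3*t)]

Strategy: write M = P · J · P⁻¹ where J is a Jordan canonical form, so e^{tM} = P · e^{tJ} · P⁻¹, and e^{tJ} can be computed block-by-block.

M has Jordan form
J =
  [3, 1, 0]
  [0, 3, 0]
  [0, 0, 3]
(up to reordering of blocks).

Per-block formulas:
  For a 2×2 Jordan block J_2(3): exp(t · J_2(3)) = e^(3t)·(I + t·N), where N is the 2×2 nilpotent shift.
  For a 1×1 block at λ = 3: exp(t · [3]) = [e^(3t)].

After assembling e^{tJ} and conjugating by P, we get:

e^{tM} =
  [exp(3*t), t*exp(3*t), t*exp(3*t)]
  [0, exp(3*t), 0]
  [0, 0, exp(3*t)]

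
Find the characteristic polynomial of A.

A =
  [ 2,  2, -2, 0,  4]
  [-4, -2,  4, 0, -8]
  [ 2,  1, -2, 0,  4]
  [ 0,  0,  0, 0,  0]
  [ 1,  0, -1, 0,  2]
x^5

Expanding det(x·I − A) (e.g. by cofactor expansion or by noting that A is similar to its Jordan form J, which has the same characteristic polynomial as A) gives
  χ_A(x) = x^5
which factors as x^5. The eigenvalues (with algebraic multiplicities) are λ = 0 with multiplicity 5.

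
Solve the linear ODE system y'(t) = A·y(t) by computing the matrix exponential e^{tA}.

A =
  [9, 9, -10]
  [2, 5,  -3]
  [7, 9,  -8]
e^{tA} =
  [-3*t^2*exp(2*t)/2 + 7*t*exp(2*t) + exp(2*t), 9*t*exp(2*t), 3*t^2*exp(2*t)/2 - 10*t*exp(2*t)]
  [-t^2*exp(2*t)/2 + 2*t*exp(2*t), 3*t*exp(2*t) + exp(2*t), t^2*exp(2*t)/2 - 3*t*exp(2*t)]
  [-3*t^2*exp(2*t)/2 + 7*t*exp(2*t), 9*t*exp(2*t), 3*t^2*exp(2*t)/2 - 10*t*exp(2*t) + exp(2*t)]

Strategy: write A = P · J · P⁻¹ where J is a Jordan canonical form, so e^{tA} = P · e^{tJ} · P⁻¹, and e^{tJ} can be computed block-by-block.

A has Jordan form
J =
  [2, 1, 0]
  [0, 2, 1]
  [0, 0, 2]
(up to reordering of blocks).

Per-block formulas:
  For a 3×3 Jordan block J_3(2): exp(t · J_3(2)) = e^(2t)·(I + t·N + (t^2/2)·N^2), where N is the 3×3 nilpotent shift.

After assembling e^{tJ} and conjugating by P, we get:

e^{tA} =
  [-3*t^2*exp(2*t)/2 + 7*t*exp(2*t) + exp(2*t), 9*t*exp(2*t), 3*t^2*exp(2*t)/2 - 10*t*exp(2*t)]
  [-t^2*exp(2*t)/2 + 2*t*exp(2*t), 3*t*exp(2*t) + exp(2*t), t^2*exp(2*t)/2 - 3*t*exp(2*t)]
  [-3*t^2*exp(2*t)/2 + 7*t*exp(2*t), 9*t*exp(2*t), 3*t^2*exp(2*t)/2 - 10*t*exp(2*t) + exp(2*t)]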